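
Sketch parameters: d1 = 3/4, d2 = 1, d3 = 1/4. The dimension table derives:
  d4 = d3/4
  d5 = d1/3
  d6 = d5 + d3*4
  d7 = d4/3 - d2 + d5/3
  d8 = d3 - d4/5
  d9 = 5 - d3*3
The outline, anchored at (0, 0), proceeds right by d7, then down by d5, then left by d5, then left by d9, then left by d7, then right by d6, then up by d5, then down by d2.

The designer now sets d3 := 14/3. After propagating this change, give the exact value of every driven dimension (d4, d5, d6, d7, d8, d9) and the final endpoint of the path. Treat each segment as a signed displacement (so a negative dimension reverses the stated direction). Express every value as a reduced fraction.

d4 = 7/6
d5 = 1/4
d6 = 227/12
d7 = -19/36
d8 = 133/30
d9 = -9
endpoint = (83/3, -1)

Apply edit: d3 := 14/3
  d4 = d3/4 = 7/6
  d5 = d1/3 = 1/4
  d6 = d5 + d3*4 = 227/12
  d7 = d4/3 - d2 + d5/3 = -19/36
  d8 = d3 - d4/5 = 133/30
  d9 = 5 - d3*3 = -9
Walk from origin (0, 0):
  seg 1: right by d7 = -19/36 → (-19/36, 0)
  seg 2: down by d5 = 1/4 → (-19/36, -1/4)
  seg 3: left by d5 = 1/4 → (-7/9, -1/4)
  seg 4: left by d9 = -9 → (74/9, -1/4)
  seg 5: left by d7 = -19/36 → (35/4, -1/4)
  seg 6: right by d6 = 227/12 → (83/3, -1/4)
  seg 7: up by d5 = 1/4 → (83/3, 0)
  seg 8: down by d2 = 1 → (83/3, -1)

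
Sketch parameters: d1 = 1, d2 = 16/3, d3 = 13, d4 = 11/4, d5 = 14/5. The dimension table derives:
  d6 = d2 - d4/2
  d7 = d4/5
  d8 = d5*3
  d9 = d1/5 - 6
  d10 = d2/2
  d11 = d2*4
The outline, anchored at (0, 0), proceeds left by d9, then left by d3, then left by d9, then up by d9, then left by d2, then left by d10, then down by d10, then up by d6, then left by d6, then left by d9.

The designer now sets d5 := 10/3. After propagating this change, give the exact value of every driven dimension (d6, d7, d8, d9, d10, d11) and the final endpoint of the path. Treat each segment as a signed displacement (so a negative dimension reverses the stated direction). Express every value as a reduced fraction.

d6 = 95/24
d7 = 11/20
d8 = 10
d9 = -29/5
d10 = 8/3
d11 = 64/3
endpoint = (-907/120, -541/120)

Apply edit: d5 := 10/3
  d6 = d2 - d4/2 = 95/24
  d7 = d4/5 = 11/20
  d8 = d5*3 = 10
  d9 = d1/5 - 6 = -29/5
  d10 = d2/2 = 8/3
  d11 = d2*4 = 64/3
Walk from origin (0, 0):
  seg 1: left by d9 = -29/5 → (29/5, 0)
  seg 2: left by d3 = 13 → (-36/5, 0)
  seg 3: left by d9 = -29/5 → (-7/5, 0)
  seg 4: up by d9 = -29/5 → (-7/5, -29/5)
  seg 5: left by d2 = 16/3 → (-101/15, -29/5)
  seg 6: left by d10 = 8/3 → (-47/5, -29/5)
  seg 7: down by d10 = 8/3 → (-47/5, -127/15)
  seg 8: up by d6 = 95/24 → (-47/5, -541/120)
  seg 9: left by d6 = 95/24 → (-1603/120, -541/120)
  seg 10: left by d9 = -29/5 → (-907/120, -541/120)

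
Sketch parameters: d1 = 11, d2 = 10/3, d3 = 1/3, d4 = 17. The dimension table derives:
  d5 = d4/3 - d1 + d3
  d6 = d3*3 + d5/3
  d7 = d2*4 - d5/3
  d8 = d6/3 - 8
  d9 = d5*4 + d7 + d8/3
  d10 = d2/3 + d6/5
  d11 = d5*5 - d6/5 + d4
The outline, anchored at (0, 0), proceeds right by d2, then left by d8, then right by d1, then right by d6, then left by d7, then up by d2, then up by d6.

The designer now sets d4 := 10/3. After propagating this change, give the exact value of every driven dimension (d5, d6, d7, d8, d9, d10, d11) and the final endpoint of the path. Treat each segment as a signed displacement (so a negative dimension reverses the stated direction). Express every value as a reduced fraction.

d5 = -86/9
d6 = -59/27
d7 = 446/27
d8 = -707/81
d9 = -5981/243
d10 = 91/135
d11 = -5941/135
endpoint = (353/81, 31/27)

Apply edit: d4 := 10/3
  d5 = d4/3 - d1 + d3 = -86/9
  d6 = d3*3 + d5/3 = -59/27
  d7 = d2*4 - d5/3 = 446/27
  d8 = d6/3 - 8 = -707/81
  d9 = d5*4 + d7 + d8/3 = -5981/243
  d10 = d2/3 + d6/5 = 91/135
  d11 = d5*5 - d6/5 + d4 = -5941/135
Walk from origin (0, 0):
  seg 1: right by d2 = 10/3 → (10/3, 0)
  seg 2: left by d8 = -707/81 → (977/81, 0)
  seg 3: right by d1 = 11 → (1868/81, 0)
  seg 4: right by d6 = -59/27 → (1691/81, 0)
  seg 5: left by d7 = 446/27 → (353/81, 0)
  seg 6: up by d2 = 10/3 → (353/81, 10/3)
  seg 7: up by d6 = -59/27 → (353/81, 31/27)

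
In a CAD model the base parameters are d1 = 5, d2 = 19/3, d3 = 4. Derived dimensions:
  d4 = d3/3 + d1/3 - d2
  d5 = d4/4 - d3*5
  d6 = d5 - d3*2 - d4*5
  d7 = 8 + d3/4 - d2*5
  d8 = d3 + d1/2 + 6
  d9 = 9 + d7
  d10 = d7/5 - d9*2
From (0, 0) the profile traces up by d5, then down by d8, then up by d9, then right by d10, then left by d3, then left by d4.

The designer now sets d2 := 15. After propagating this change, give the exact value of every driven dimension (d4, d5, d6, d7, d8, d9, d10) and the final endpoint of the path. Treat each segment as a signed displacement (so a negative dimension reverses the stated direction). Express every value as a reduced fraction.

d4 = -12
d5 = -23
d6 = 29
d7 = -66
d8 = 25/2
d9 = -57
d10 = 504/5
endpoint = (544/5, -185/2)

Apply edit: d2 := 15
  d4 = d3/3 + d1/3 - d2 = -12
  d5 = d4/4 - d3*5 = -23
  d6 = d5 - d3*2 - d4*5 = 29
  d7 = 8 + d3/4 - d2*5 = -66
  d8 = d3 + d1/2 + 6 = 25/2
  d9 = 9 + d7 = -57
  d10 = d7/5 - d9*2 = 504/5
Walk from origin (0, 0):
  seg 1: up by d5 = -23 → (0, -23)
  seg 2: down by d8 = 25/2 → (0, -71/2)
  seg 3: up by d9 = -57 → (0, -185/2)
  seg 4: right by d10 = 504/5 → (504/5, -185/2)
  seg 5: left by d3 = 4 → (484/5, -185/2)
  seg 6: left by d4 = -12 → (544/5, -185/2)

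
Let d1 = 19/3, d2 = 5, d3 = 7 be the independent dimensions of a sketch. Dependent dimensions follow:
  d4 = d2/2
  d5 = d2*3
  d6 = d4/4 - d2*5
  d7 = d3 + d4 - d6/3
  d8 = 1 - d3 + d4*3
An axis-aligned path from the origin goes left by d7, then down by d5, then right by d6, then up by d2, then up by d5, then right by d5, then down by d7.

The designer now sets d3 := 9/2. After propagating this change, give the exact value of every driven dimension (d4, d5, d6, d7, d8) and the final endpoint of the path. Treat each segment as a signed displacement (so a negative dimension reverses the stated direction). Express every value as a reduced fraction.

Apply edit: d3 := 9/2
  d4 = d2/2 = 5/2
  d5 = d2*3 = 15
  d6 = d4/4 - d2*5 = -195/8
  d7 = d3 + d4 - d6/3 = 121/8
  d8 = 1 - d3 + d4*3 = 4
Walk from origin (0, 0):
  seg 1: left by d7 = 121/8 → (-121/8, 0)
  seg 2: down by d5 = 15 → (-121/8, -15)
  seg 3: right by d6 = -195/8 → (-79/2, -15)
  seg 4: up by d2 = 5 → (-79/2, -10)
  seg 5: up by d5 = 15 → (-79/2, 5)
  seg 6: right by d5 = 15 → (-49/2, 5)
  seg 7: down by d7 = 121/8 → (-49/2, -81/8)

d4 = 5/2
d5 = 15
d6 = -195/8
d7 = 121/8
d8 = 4
endpoint = (-49/2, -81/8)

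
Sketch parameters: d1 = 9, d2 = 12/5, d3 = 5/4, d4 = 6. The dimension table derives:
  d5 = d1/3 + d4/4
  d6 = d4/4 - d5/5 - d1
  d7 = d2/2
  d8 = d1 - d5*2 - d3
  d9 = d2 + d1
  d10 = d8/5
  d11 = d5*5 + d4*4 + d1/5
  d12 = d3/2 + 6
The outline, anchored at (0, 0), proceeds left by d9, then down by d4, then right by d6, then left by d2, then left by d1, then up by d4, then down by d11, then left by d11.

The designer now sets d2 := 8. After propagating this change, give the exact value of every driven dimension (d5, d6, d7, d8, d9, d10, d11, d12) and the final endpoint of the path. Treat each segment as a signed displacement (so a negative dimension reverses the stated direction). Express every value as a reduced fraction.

d5 = 9/2
d6 = -42/5
d7 = 4
d8 = -5/4
d9 = 17
d10 = -1/4
d11 = 483/10
d12 = 53/8
endpoint = (-907/10, -483/10)

Apply edit: d2 := 8
  d5 = d1/3 + d4/4 = 9/2
  d6 = d4/4 - d5/5 - d1 = -42/5
  d7 = d2/2 = 4
  d8 = d1 - d5*2 - d3 = -5/4
  d9 = d2 + d1 = 17
  d10 = d8/5 = -1/4
  d11 = d5*5 + d4*4 + d1/5 = 483/10
  d12 = d3/2 + 6 = 53/8
Walk from origin (0, 0):
  seg 1: left by d9 = 17 → (-17, 0)
  seg 2: down by d4 = 6 → (-17, -6)
  seg 3: right by d6 = -42/5 → (-127/5, -6)
  seg 4: left by d2 = 8 → (-167/5, -6)
  seg 5: left by d1 = 9 → (-212/5, -6)
  seg 6: up by d4 = 6 → (-212/5, 0)
  seg 7: down by d11 = 483/10 → (-212/5, -483/10)
  seg 8: left by d11 = 483/10 → (-907/10, -483/10)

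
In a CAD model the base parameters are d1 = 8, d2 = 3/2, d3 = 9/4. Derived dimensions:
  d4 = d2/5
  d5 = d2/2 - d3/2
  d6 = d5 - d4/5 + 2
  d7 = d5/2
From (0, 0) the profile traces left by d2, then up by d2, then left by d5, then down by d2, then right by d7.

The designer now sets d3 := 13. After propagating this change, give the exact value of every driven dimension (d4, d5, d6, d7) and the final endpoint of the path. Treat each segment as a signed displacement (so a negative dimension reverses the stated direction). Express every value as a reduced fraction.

d4 = 3/10
d5 = -23/4
d6 = -381/100
d7 = -23/8
endpoint = (11/8, 0)

Apply edit: d3 := 13
  d4 = d2/5 = 3/10
  d5 = d2/2 - d3/2 = -23/4
  d6 = d5 - d4/5 + 2 = -381/100
  d7 = d5/2 = -23/8
Walk from origin (0, 0):
  seg 1: left by d2 = 3/2 → (-3/2, 0)
  seg 2: up by d2 = 3/2 → (-3/2, 3/2)
  seg 3: left by d5 = -23/4 → (17/4, 3/2)
  seg 4: down by d2 = 3/2 → (17/4, 0)
  seg 5: right by d7 = -23/8 → (11/8, 0)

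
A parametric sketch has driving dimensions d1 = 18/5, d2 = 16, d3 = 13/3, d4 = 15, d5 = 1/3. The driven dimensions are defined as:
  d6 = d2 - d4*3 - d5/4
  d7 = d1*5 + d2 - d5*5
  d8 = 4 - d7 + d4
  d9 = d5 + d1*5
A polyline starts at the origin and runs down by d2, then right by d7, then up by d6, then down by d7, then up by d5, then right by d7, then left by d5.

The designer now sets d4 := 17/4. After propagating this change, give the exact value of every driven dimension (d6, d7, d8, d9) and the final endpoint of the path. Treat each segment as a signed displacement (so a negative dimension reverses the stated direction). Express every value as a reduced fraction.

d6 = 19/6
d7 = 97/3
d8 = -289/12
d9 = 55/3
endpoint = (193/3, -269/6)

Apply edit: d4 := 17/4
  d6 = d2 - d4*3 - d5/4 = 19/6
  d7 = d1*5 + d2 - d5*5 = 97/3
  d8 = 4 - d7 + d4 = -289/12
  d9 = d5 + d1*5 = 55/3
Walk from origin (0, 0):
  seg 1: down by d2 = 16 → (0, -16)
  seg 2: right by d7 = 97/3 → (97/3, -16)
  seg 3: up by d6 = 19/6 → (97/3, -77/6)
  seg 4: down by d7 = 97/3 → (97/3, -271/6)
  seg 5: up by d5 = 1/3 → (97/3, -269/6)
  seg 6: right by d7 = 97/3 → (194/3, -269/6)
  seg 7: left by d5 = 1/3 → (193/3, -269/6)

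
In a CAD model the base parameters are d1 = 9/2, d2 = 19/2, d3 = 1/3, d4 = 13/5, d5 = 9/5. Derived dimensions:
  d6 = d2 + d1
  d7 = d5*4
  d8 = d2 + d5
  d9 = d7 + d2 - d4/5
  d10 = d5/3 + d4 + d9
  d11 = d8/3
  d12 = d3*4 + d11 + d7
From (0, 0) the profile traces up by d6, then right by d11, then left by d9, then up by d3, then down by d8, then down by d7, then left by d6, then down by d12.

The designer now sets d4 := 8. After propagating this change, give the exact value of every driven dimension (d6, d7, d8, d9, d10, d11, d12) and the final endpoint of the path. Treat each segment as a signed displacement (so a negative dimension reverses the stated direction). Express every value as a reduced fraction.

Apply edit: d4 := 8
  d6 = d2 + d1 = 14
  d7 = d5*4 = 36/5
  d8 = d2 + d5 = 113/10
  d9 = d7 + d2 - d4/5 = 151/10
  d10 = d5/3 + d4 + d9 = 237/10
  d11 = d8/3 = 113/30
  d12 = d3*4 + d11 + d7 = 123/10
Walk from origin (0, 0):
  seg 1: up by d6 = 14 → (0, 14)
  seg 2: right by d11 = 113/30 → (113/30, 14)
  seg 3: left by d9 = 151/10 → (-34/3, 14)
  seg 4: up by d3 = 1/3 → (-34/3, 43/3)
  seg 5: down by d8 = 113/10 → (-34/3, 91/30)
  seg 6: down by d7 = 36/5 → (-34/3, -25/6)
  seg 7: left by d6 = 14 → (-76/3, -25/6)
  seg 8: down by d12 = 123/10 → (-76/3, -247/15)

d6 = 14
d7 = 36/5
d8 = 113/10
d9 = 151/10
d10 = 237/10
d11 = 113/30
d12 = 123/10
endpoint = (-76/3, -247/15)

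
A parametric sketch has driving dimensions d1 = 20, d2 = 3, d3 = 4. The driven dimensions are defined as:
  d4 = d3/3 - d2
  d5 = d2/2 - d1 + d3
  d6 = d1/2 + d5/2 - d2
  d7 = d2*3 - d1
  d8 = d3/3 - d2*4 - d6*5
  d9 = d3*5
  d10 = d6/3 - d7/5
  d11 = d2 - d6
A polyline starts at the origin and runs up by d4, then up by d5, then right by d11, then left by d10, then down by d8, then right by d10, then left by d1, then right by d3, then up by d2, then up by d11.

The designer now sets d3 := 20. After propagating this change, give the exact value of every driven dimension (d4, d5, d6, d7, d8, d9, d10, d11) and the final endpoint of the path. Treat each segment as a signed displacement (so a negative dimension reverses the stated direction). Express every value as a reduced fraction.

d4 = 11/3
d5 = 3/2
d6 = 31/4
d7 = -11
d8 = -529/12
d9 = 100
d10 = 287/60
d11 = -19/4
endpoint = (-19/4, 95/2)

Apply edit: d3 := 20
  d4 = d3/3 - d2 = 11/3
  d5 = d2/2 - d1 + d3 = 3/2
  d6 = d1/2 + d5/2 - d2 = 31/4
  d7 = d2*3 - d1 = -11
  d8 = d3/3 - d2*4 - d6*5 = -529/12
  d9 = d3*5 = 100
  d10 = d6/3 - d7/5 = 287/60
  d11 = d2 - d6 = -19/4
Walk from origin (0, 0):
  seg 1: up by d4 = 11/3 → (0, 11/3)
  seg 2: up by d5 = 3/2 → (0, 31/6)
  seg 3: right by d11 = -19/4 → (-19/4, 31/6)
  seg 4: left by d10 = 287/60 → (-143/15, 31/6)
  seg 5: down by d8 = -529/12 → (-143/15, 197/4)
  seg 6: right by d10 = 287/60 → (-19/4, 197/4)
  seg 7: left by d1 = 20 → (-99/4, 197/4)
  seg 8: right by d3 = 20 → (-19/4, 197/4)
  seg 9: up by d2 = 3 → (-19/4, 209/4)
  seg 10: up by d11 = -19/4 → (-19/4, 95/2)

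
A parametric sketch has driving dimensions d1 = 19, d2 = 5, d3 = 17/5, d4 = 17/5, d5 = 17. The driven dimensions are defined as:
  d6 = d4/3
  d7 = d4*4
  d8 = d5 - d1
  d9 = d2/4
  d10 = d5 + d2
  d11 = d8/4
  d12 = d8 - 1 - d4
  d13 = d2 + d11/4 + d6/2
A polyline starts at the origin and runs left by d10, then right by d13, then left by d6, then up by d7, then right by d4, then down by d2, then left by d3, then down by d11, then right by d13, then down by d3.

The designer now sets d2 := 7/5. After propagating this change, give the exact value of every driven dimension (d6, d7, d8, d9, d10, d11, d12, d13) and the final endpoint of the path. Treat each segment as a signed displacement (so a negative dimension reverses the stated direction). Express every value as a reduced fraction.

d6 = 17/15
d7 = 68/5
d8 = -2
d9 = 7/20
d10 = 92/5
d11 = -1/2
d12 = -32/5
d13 = 221/120
endpoint = (-317/20, 93/10)

Apply edit: d2 := 7/5
  d6 = d4/3 = 17/15
  d7 = d4*4 = 68/5
  d8 = d5 - d1 = -2
  d9 = d2/4 = 7/20
  d10 = d5 + d2 = 92/5
  d11 = d8/4 = -1/2
  d12 = d8 - 1 - d4 = -32/5
  d13 = d2 + d11/4 + d6/2 = 221/120
Walk from origin (0, 0):
  seg 1: left by d10 = 92/5 → (-92/5, 0)
  seg 2: right by d13 = 221/120 → (-1987/120, 0)
  seg 3: left by d6 = 17/15 → (-2123/120, 0)
  seg 4: up by d7 = 68/5 → (-2123/120, 68/5)
  seg 5: right by d4 = 17/5 → (-343/24, 68/5)
  seg 6: down by d2 = 7/5 → (-343/24, 61/5)
  seg 7: left by d3 = 17/5 → (-2123/120, 61/5)
  seg 8: down by d11 = -1/2 → (-2123/120, 127/10)
  seg 9: right by d13 = 221/120 → (-317/20, 127/10)
  seg 10: down by d3 = 17/5 → (-317/20, 93/10)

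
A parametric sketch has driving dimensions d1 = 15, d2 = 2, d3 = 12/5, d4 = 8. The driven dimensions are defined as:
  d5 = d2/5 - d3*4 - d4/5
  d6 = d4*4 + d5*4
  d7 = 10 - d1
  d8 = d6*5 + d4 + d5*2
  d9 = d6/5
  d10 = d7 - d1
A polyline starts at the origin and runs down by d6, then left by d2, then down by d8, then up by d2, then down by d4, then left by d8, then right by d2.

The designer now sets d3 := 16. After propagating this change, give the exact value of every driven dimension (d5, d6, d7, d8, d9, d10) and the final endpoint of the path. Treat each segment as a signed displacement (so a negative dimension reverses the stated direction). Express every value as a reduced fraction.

Apply edit: d3 := 16
  d5 = d2/5 - d3*4 - d4/5 = -326/5
  d6 = d4*4 + d5*4 = -1144/5
  d7 = 10 - d1 = -5
  d8 = d6*5 + d4 + d5*2 = -6332/5
  d9 = d6/5 = -1144/25
  d10 = d7 - d1 = -20
Walk from origin (0, 0):
  seg 1: down by d6 = -1144/5 → (0, 1144/5)
  seg 2: left by d2 = 2 → (-2, 1144/5)
  seg 3: down by d8 = -6332/5 → (-2, 7476/5)
  seg 4: up by d2 = 2 → (-2, 7486/5)
  seg 5: down by d4 = 8 → (-2, 7446/5)
  seg 6: left by d8 = -6332/5 → (6322/5, 7446/5)
  seg 7: right by d2 = 2 → (6332/5, 7446/5)

d5 = -326/5
d6 = -1144/5
d7 = -5
d8 = -6332/5
d9 = -1144/25
d10 = -20
endpoint = (6332/5, 7446/5)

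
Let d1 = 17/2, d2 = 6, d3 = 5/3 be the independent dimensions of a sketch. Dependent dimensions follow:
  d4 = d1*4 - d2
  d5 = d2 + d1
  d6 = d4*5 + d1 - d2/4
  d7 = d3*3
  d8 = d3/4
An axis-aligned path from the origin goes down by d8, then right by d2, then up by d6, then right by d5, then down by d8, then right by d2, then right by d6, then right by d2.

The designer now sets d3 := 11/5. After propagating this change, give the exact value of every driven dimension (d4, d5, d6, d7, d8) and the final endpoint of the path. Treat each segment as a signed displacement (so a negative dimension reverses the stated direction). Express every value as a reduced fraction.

d4 = 28
d5 = 29/2
d6 = 147
d7 = 33/5
d8 = 11/20
endpoint = (359/2, 1459/10)

Apply edit: d3 := 11/5
  d4 = d1*4 - d2 = 28
  d5 = d2 + d1 = 29/2
  d6 = d4*5 + d1 - d2/4 = 147
  d7 = d3*3 = 33/5
  d8 = d3/4 = 11/20
Walk from origin (0, 0):
  seg 1: down by d8 = 11/20 → (0, -11/20)
  seg 2: right by d2 = 6 → (6, -11/20)
  seg 3: up by d6 = 147 → (6, 2929/20)
  seg 4: right by d5 = 29/2 → (41/2, 2929/20)
  seg 5: down by d8 = 11/20 → (41/2, 1459/10)
  seg 6: right by d2 = 6 → (53/2, 1459/10)
  seg 7: right by d6 = 147 → (347/2, 1459/10)
  seg 8: right by d2 = 6 → (359/2, 1459/10)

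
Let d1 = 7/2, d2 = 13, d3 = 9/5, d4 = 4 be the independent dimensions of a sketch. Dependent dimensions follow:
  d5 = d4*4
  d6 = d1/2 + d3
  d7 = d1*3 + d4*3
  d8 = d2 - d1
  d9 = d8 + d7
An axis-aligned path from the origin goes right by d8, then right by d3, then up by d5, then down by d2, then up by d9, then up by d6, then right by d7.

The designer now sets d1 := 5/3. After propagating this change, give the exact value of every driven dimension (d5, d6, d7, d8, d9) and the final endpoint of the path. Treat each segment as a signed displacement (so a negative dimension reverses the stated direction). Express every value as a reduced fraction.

d5 = 16
d6 = 79/30
d7 = 17
d8 = 34/3
d9 = 85/3
endpoint = (452/15, 1019/30)

Apply edit: d1 := 5/3
  d5 = d4*4 = 16
  d6 = d1/2 + d3 = 79/30
  d7 = d1*3 + d4*3 = 17
  d8 = d2 - d1 = 34/3
  d9 = d8 + d7 = 85/3
Walk from origin (0, 0):
  seg 1: right by d8 = 34/3 → (34/3, 0)
  seg 2: right by d3 = 9/5 → (197/15, 0)
  seg 3: up by d5 = 16 → (197/15, 16)
  seg 4: down by d2 = 13 → (197/15, 3)
  seg 5: up by d9 = 85/3 → (197/15, 94/3)
  seg 6: up by d6 = 79/30 → (197/15, 1019/30)
  seg 7: right by d7 = 17 → (452/15, 1019/30)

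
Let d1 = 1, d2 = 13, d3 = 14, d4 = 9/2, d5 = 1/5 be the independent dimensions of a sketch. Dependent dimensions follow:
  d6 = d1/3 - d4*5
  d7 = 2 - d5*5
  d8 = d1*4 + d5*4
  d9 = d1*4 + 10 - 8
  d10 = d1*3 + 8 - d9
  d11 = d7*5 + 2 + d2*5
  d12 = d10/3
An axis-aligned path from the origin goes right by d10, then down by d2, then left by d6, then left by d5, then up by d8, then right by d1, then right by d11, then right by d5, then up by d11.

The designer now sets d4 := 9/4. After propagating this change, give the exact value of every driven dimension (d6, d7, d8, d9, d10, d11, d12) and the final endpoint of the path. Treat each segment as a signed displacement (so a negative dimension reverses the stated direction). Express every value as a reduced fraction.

d6 = -131/12
d7 = 1
d8 = 24/5
d9 = 6
d10 = 5
d11 = 72
d12 = 5/3
endpoint = (1067/12, 319/5)

Apply edit: d4 := 9/4
  d6 = d1/3 - d4*5 = -131/12
  d7 = 2 - d5*5 = 1
  d8 = d1*4 + d5*4 = 24/5
  d9 = d1*4 + 10 - 8 = 6
  d10 = d1*3 + 8 - d9 = 5
  d11 = d7*5 + 2 + d2*5 = 72
  d12 = d10/3 = 5/3
Walk from origin (0, 0):
  seg 1: right by d10 = 5 → (5, 0)
  seg 2: down by d2 = 13 → (5, -13)
  seg 3: left by d6 = -131/12 → (191/12, -13)
  seg 4: left by d5 = 1/5 → (943/60, -13)
  seg 5: up by d8 = 24/5 → (943/60, -41/5)
  seg 6: right by d1 = 1 → (1003/60, -41/5)
  seg 7: right by d11 = 72 → (5323/60, -41/5)
  seg 8: right by d5 = 1/5 → (1067/12, -41/5)
  seg 9: up by d11 = 72 → (1067/12, 319/5)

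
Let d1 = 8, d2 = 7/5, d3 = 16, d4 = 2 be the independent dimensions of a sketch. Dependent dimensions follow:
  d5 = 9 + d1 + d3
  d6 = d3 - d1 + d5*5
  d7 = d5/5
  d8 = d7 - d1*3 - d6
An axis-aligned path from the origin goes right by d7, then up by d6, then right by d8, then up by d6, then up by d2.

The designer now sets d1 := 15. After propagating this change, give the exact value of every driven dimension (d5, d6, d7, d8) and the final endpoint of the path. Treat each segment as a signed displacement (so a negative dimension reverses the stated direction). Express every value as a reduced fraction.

d5 = 40
d6 = 201
d7 = 8
d8 = -238
endpoint = (-230, 2017/5)

Apply edit: d1 := 15
  d5 = 9 + d1 + d3 = 40
  d6 = d3 - d1 + d5*5 = 201
  d7 = d5/5 = 8
  d8 = d7 - d1*3 - d6 = -238
Walk from origin (0, 0):
  seg 1: right by d7 = 8 → (8, 0)
  seg 2: up by d6 = 201 → (8, 201)
  seg 3: right by d8 = -238 → (-230, 201)
  seg 4: up by d6 = 201 → (-230, 402)
  seg 5: up by d2 = 7/5 → (-230, 2017/5)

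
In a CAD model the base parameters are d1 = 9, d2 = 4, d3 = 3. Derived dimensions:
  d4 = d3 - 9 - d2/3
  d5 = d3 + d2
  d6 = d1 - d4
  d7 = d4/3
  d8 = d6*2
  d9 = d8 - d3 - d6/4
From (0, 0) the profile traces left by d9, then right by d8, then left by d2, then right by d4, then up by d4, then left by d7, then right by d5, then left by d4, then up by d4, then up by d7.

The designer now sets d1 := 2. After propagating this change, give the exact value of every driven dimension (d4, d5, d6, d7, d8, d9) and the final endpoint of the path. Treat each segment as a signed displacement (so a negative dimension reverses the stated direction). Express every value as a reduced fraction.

Apply edit: d1 := 2
  d4 = d3 - 9 - d2/3 = -22/3
  d5 = d3 + d2 = 7
  d6 = d1 - d4 = 28/3
  d7 = d4/3 = -22/9
  d8 = d6*2 = 56/3
  d9 = d8 - d3 - d6/4 = 40/3
Walk from origin (0, 0):
  seg 1: left by d9 = 40/3 → (-40/3, 0)
  seg 2: right by d8 = 56/3 → (16/3, 0)
  seg 3: left by d2 = 4 → (4/3, 0)
  seg 4: right by d4 = -22/3 → (-6, 0)
  seg 5: up by d4 = -22/3 → (-6, -22/3)
  seg 6: left by d7 = -22/9 → (-32/9, -22/3)
  seg 7: right by d5 = 7 → (31/9, -22/3)
  seg 8: left by d4 = -22/3 → (97/9, -22/3)
  seg 9: up by d4 = -22/3 → (97/9, -44/3)
  seg 10: up by d7 = -22/9 → (97/9, -154/9)

d4 = -22/3
d5 = 7
d6 = 28/3
d7 = -22/9
d8 = 56/3
d9 = 40/3
endpoint = (97/9, -154/9)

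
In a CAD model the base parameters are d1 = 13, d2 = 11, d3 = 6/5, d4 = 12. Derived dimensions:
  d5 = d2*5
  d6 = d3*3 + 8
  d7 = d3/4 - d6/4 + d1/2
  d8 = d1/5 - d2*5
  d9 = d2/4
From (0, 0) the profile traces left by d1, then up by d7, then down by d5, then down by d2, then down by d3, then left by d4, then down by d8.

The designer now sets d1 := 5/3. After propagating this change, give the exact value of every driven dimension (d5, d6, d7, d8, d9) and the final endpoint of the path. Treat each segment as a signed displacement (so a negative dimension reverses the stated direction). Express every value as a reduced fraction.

Apply edit: d1 := 5/3
  d5 = d2*5 = 55
  d6 = d3*3 + 8 = 58/5
  d7 = d3/4 - d6/4 + d1/2 = -53/30
  d8 = d1/5 - d2*5 = -164/3
  d9 = d2/4 = 11/4
Walk from origin (0, 0):
  seg 1: left by d1 = 5/3 → (-5/3, 0)
  seg 2: up by d7 = -53/30 → (-5/3, -53/30)
  seg 3: down by d5 = 55 → (-5/3, -1703/30)
  seg 4: down by d2 = 11 → (-5/3, -2033/30)
  seg 5: down by d3 = 6/5 → (-5/3, -2069/30)
  seg 6: left by d4 = 12 → (-41/3, -2069/30)
  seg 7: down by d8 = -164/3 → (-41/3, -143/10)

d5 = 55
d6 = 58/5
d7 = -53/30
d8 = -164/3
d9 = 11/4
endpoint = (-41/3, -143/10)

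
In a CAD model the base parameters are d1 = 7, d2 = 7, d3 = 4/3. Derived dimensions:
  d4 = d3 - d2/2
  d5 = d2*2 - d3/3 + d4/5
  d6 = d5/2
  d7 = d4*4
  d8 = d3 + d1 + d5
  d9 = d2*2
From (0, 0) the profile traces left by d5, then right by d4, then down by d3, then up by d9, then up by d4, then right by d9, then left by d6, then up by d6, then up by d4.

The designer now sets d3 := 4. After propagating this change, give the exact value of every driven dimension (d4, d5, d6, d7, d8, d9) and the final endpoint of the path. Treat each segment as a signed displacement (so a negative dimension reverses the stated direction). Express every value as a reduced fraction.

d4 = 1/2
d5 = 383/30
d6 = 383/60
d7 = 2
d8 = 713/30
d9 = 14
endpoint = (-93/20, 1043/60)

Apply edit: d3 := 4
  d4 = d3 - d2/2 = 1/2
  d5 = d2*2 - d3/3 + d4/5 = 383/30
  d6 = d5/2 = 383/60
  d7 = d4*4 = 2
  d8 = d3 + d1 + d5 = 713/30
  d9 = d2*2 = 14
Walk from origin (0, 0):
  seg 1: left by d5 = 383/30 → (-383/30, 0)
  seg 2: right by d4 = 1/2 → (-184/15, 0)
  seg 3: down by d3 = 4 → (-184/15, -4)
  seg 4: up by d9 = 14 → (-184/15, 10)
  seg 5: up by d4 = 1/2 → (-184/15, 21/2)
  seg 6: right by d9 = 14 → (26/15, 21/2)
  seg 7: left by d6 = 383/60 → (-93/20, 21/2)
  seg 8: up by d6 = 383/60 → (-93/20, 1013/60)
  seg 9: up by d4 = 1/2 → (-93/20, 1043/60)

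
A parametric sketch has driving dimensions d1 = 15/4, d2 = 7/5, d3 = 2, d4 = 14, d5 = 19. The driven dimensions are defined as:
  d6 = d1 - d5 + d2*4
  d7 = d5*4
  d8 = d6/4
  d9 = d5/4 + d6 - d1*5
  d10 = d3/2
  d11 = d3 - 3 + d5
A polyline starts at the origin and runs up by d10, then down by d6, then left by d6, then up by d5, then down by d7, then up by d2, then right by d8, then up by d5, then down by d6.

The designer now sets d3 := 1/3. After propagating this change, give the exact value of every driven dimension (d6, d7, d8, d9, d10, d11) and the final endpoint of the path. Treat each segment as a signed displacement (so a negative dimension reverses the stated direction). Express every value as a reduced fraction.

Apply edit: d3 := 1/3
  d6 = d1 - d5 + d2*4 = -193/20
  d7 = d5*4 = 76
  d8 = d6/4 = -193/80
  d9 = d5/4 + d6 - d1*5 = -473/20
  d10 = d3/2 = 1/6
  d11 = d3 - 3 + d5 = 49/3
Walk from origin (0, 0):
  seg 1: up by d10 = 1/6 → (0, 1/6)
  seg 2: down by d6 = -193/20 → (0, 589/60)
  seg 3: left by d6 = -193/20 → (193/20, 589/60)
  seg 4: up by d5 = 19 → (193/20, 1729/60)
  seg 5: down by d7 = 76 → (193/20, -2831/60)
  seg 6: up by d2 = 7/5 → (193/20, -2747/60)
  seg 7: right by d8 = -193/80 → (579/80, -2747/60)
  seg 8: up by d5 = 19 → (579/80, -1607/60)
  seg 9: down by d6 = -193/20 → (579/80, -257/15)

d6 = -193/20
d7 = 76
d8 = -193/80
d9 = -473/20
d10 = 1/6
d11 = 49/3
endpoint = (579/80, -257/15)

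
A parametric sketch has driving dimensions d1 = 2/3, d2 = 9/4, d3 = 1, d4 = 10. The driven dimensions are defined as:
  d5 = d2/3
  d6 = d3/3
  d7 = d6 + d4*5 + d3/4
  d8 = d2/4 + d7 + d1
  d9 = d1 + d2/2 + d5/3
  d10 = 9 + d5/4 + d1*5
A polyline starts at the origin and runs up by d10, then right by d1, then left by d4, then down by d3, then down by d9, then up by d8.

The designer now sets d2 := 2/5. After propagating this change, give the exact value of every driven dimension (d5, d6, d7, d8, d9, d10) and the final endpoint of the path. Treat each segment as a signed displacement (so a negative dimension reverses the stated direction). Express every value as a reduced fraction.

d5 = 2/15
d6 = 1/3
d7 = 607/12
d8 = 1027/20
d9 = 41/45
d10 = 371/30
endpoint = (-28/3, 2225/36)

Apply edit: d2 := 2/5
  d5 = d2/3 = 2/15
  d6 = d3/3 = 1/3
  d7 = d6 + d4*5 + d3/4 = 607/12
  d8 = d2/4 + d7 + d1 = 1027/20
  d9 = d1 + d2/2 + d5/3 = 41/45
  d10 = 9 + d5/4 + d1*5 = 371/30
Walk from origin (0, 0):
  seg 1: up by d10 = 371/30 → (0, 371/30)
  seg 2: right by d1 = 2/3 → (2/3, 371/30)
  seg 3: left by d4 = 10 → (-28/3, 371/30)
  seg 4: down by d3 = 1 → (-28/3, 341/30)
  seg 5: down by d9 = 41/45 → (-28/3, 941/90)
  seg 6: up by d8 = 1027/20 → (-28/3, 2225/36)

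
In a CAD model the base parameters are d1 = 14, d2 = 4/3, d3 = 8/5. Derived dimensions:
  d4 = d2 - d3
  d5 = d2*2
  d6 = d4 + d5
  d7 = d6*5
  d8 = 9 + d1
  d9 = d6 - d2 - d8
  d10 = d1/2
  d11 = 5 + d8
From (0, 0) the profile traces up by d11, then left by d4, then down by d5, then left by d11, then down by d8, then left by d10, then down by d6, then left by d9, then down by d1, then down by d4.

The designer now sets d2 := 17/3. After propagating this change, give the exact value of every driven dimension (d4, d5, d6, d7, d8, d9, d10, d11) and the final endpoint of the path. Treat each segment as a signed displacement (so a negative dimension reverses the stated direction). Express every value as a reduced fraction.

d4 = 61/15
d5 = 34/3
d6 = 77/5
d7 = 77
d8 = 23
d9 = -199/15
d10 = 7
d11 = 28
endpoint = (-129/5, -199/5)

Apply edit: d2 := 17/3
  d4 = d2 - d3 = 61/15
  d5 = d2*2 = 34/3
  d6 = d4 + d5 = 77/5
  d7 = d6*5 = 77
  d8 = 9 + d1 = 23
  d9 = d6 - d2 - d8 = -199/15
  d10 = d1/2 = 7
  d11 = 5 + d8 = 28
Walk from origin (0, 0):
  seg 1: up by d11 = 28 → (0, 28)
  seg 2: left by d4 = 61/15 → (-61/15, 28)
  seg 3: down by d5 = 34/3 → (-61/15, 50/3)
  seg 4: left by d11 = 28 → (-481/15, 50/3)
  seg 5: down by d8 = 23 → (-481/15, -19/3)
  seg 6: left by d10 = 7 → (-586/15, -19/3)
  seg 7: down by d6 = 77/5 → (-586/15, -326/15)
  seg 8: left by d9 = -199/15 → (-129/5, -326/15)
  seg 9: down by d1 = 14 → (-129/5, -536/15)
  seg 10: down by d4 = 61/15 → (-129/5, -199/5)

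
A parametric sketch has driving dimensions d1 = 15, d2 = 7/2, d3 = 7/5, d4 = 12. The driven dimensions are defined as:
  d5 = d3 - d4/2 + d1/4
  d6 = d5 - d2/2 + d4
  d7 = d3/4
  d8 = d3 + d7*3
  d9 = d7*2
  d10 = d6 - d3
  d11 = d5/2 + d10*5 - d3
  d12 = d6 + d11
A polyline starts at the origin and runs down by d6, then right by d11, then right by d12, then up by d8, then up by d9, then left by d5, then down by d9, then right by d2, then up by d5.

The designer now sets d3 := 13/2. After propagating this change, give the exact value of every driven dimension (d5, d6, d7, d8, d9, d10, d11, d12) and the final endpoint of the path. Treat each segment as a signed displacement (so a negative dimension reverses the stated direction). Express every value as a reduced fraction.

d5 = 17/4
d6 = 29/2
d7 = 13/8
d8 = 91/8
d9 = 13/4
d10 = 8
d11 = 285/8
d12 = 401/8
endpoint = (85, 9/8)

Apply edit: d3 := 13/2
  d5 = d3 - d4/2 + d1/4 = 17/4
  d6 = d5 - d2/2 + d4 = 29/2
  d7 = d3/4 = 13/8
  d8 = d3 + d7*3 = 91/8
  d9 = d7*2 = 13/4
  d10 = d6 - d3 = 8
  d11 = d5/2 + d10*5 - d3 = 285/8
  d12 = d6 + d11 = 401/8
Walk from origin (0, 0):
  seg 1: down by d6 = 29/2 → (0, -29/2)
  seg 2: right by d11 = 285/8 → (285/8, -29/2)
  seg 3: right by d12 = 401/8 → (343/4, -29/2)
  seg 4: up by d8 = 91/8 → (343/4, -25/8)
  seg 5: up by d9 = 13/4 → (343/4, 1/8)
  seg 6: left by d5 = 17/4 → (163/2, 1/8)
  seg 7: down by d9 = 13/4 → (163/2, -25/8)
  seg 8: right by d2 = 7/2 → (85, -25/8)
  seg 9: up by d5 = 17/4 → (85, 9/8)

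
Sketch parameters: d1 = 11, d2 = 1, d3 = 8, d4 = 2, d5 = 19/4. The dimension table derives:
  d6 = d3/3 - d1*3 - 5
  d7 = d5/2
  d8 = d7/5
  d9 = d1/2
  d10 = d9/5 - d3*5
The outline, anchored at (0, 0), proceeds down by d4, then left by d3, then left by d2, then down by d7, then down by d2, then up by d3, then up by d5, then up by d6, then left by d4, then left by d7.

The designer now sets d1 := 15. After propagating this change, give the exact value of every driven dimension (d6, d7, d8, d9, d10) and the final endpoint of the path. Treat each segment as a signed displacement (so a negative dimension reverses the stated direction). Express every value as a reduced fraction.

d6 = -142/3
d7 = 19/8
d8 = 19/40
d9 = 15/2
d10 = -77/2
endpoint = (-107/8, -959/24)

Apply edit: d1 := 15
  d6 = d3/3 - d1*3 - 5 = -142/3
  d7 = d5/2 = 19/8
  d8 = d7/5 = 19/40
  d9 = d1/2 = 15/2
  d10 = d9/5 - d3*5 = -77/2
Walk from origin (0, 0):
  seg 1: down by d4 = 2 → (0, -2)
  seg 2: left by d3 = 8 → (-8, -2)
  seg 3: left by d2 = 1 → (-9, -2)
  seg 4: down by d7 = 19/8 → (-9, -35/8)
  seg 5: down by d2 = 1 → (-9, -43/8)
  seg 6: up by d3 = 8 → (-9, 21/8)
  seg 7: up by d5 = 19/4 → (-9, 59/8)
  seg 8: up by d6 = -142/3 → (-9, -959/24)
  seg 9: left by d4 = 2 → (-11, -959/24)
  seg 10: left by d7 = 19/8 → (-107/8, -959/24)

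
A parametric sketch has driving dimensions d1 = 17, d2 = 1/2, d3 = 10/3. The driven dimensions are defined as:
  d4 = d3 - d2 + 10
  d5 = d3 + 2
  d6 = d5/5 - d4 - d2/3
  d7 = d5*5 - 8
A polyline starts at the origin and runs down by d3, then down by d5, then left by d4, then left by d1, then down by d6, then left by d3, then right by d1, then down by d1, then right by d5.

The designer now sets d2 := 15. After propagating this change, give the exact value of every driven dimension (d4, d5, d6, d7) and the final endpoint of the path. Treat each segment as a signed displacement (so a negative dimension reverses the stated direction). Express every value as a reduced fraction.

d4 = -5/3
d5 = 16/3
d6 = -34/15
d7 = 56/3
endpoint = (11/3, -117/5)

Apply edit: d2 := 15
  d4 = d3 - d2 + 10 = -5/3
  d5 = d3 + 2 = 16/3
  d6 = d5/5 - d4 - d2/3 = -34/15
  d7 = d5*5 - 8 = 56/3
Walk from origin (0, 0):
  seg 1: down by d3 = 10/3 → (0, -10/3)
  seg 2: down by d5 = 16/3 → (0, -26/3)
  seg 3: left by d4 = -5/3 → (5/3, -26/3)
  seg 4: left by d1 = 17 → (-46/3, -26/3)
  seg 5: down by d6 = -34/15 → (-46/3, -32/5)
  seg 6: left by d3 = 10/3 → (-56/3, -32/5)
  seg 7: right by d1 = 17 → (-5/3, -32/5)
  seg 8: down by d1 = 17 → (-5/3, -117/5)
  seg 9: right by d5 = 16/3 → (11/3, -117/5)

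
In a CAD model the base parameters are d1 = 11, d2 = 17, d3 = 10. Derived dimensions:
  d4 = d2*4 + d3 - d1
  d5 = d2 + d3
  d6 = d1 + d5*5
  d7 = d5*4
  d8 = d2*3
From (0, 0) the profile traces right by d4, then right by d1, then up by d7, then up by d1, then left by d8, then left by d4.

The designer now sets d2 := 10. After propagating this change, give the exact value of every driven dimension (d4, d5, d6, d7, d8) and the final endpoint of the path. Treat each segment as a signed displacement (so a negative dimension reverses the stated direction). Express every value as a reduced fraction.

Apply edit: d2 := 10
  d4 = d2*4 + d3 - d1 = 39
  d5 = d2 + d3 = 20
  d6 = d1 + d5*5 = 111
  d7 = d5*4 = 80
  d8 = d2*3 = 30
Walk from origin (0, 0):
  seg 1: right by d4 = 39 → (39, 0)
  seg 2: right by d1 = 11 → (50, 0)
  seg 3: up by d7 = 80 → (50, 80)
  seg 4: up by d1 = 11 → (50, 91)
  seg 5: left by d8 = 30 → (20, 91)
  seg 6: left by d4 = 39 → (-19, 91)

d4 = 39
d5 = 20
d6 = 111
d7 = 80
d8 = 30
endpoint = (-19, 91)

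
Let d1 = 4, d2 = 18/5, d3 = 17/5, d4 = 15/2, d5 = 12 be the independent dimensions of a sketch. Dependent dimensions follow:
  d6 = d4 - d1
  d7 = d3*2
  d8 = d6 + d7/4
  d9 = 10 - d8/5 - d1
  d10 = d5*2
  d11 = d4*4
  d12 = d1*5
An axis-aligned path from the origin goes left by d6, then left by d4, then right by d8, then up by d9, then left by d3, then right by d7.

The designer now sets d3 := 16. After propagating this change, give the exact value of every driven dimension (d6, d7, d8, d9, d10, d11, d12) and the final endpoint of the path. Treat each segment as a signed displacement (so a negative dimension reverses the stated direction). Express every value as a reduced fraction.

d6 = 7/2
d7 = 32
d8 = 23/2
d9 = 37/10
d10 = 24
d11 = 30
d12 = 20
endpoint = (33/2, 37/10)

Apply edit: d3 := 16
  d6 = d4 - d1 = 7/2
  d7 = d3*2 = 32
  d8 = d6 + d7/4 = 23/2
  d9 = 10 - d8/5 - d1 = 37/10
  d10 = d5*2 = 24
  d11 = d4*4 = 30
  d12 = d1*5 = 20
Walk from origin (0, 0):
  seg 1: left by d6 = 7/2 → (-7/2, 0)
  seg 2: left by d4 = 15/2 → (-11, 0)
  seg 3: right by d8 = 23/2 → (1/2, 0)
  seg 4: up by d9 = 37/10 → (1/2, 37/10)
  seg 5: left by d3 = 16 → (-31/2, 37/10)
  seg 6: right by d7 = 32 → (33/2, 37/10)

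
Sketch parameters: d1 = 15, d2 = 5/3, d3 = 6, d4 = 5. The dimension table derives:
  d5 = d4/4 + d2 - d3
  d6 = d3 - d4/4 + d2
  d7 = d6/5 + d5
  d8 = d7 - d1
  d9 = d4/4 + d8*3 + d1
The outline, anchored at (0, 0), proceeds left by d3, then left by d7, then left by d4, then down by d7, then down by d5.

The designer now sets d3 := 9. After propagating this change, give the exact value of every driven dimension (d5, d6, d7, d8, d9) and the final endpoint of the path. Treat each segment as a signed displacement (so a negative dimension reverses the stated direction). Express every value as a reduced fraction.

d5 = -73/12
d6 = 113/12
d7 = -21/5
d8 = -96/5
d9 = -827/20
endpoint = (-49/5, 617/60)

Apply edit: d3 := 9
  d5 = d4/4 + d2 - d3 = -73/12
  d6 = d3 - d4/4 + d2 = 113/12
  d7 = d6/5 + d5 = -21/5
  d8 = d7 - d1 = -96/5
  d9 = d4/4 + d8*3 + d1 = -827/20
Walk from origin (0, 0):
  seg 1: left by d3 = 9 → (-9, 0)
  seg 2: left by d7 = -21/5 → (-24/5, 0)
  seg 3: left by d4 = 5 → (-49/5, 0)
  seg 4: down by d7 = -21/5 → (-49/5, 21/5)
  seg 5: down by d5 = -73/12 → (-49/5, 617/60)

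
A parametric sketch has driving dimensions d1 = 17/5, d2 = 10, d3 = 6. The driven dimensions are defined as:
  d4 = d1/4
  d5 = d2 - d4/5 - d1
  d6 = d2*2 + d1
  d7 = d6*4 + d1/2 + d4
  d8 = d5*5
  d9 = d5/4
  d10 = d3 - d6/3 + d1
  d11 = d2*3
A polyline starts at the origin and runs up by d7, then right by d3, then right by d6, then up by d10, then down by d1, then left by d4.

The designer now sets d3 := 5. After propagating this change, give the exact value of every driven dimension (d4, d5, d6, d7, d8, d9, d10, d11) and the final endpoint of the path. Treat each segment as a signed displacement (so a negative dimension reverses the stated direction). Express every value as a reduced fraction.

d4 = 17/20
d5 = 643/100
d6 = 117/5
d7 = 1923/20
d8 = 643/20
d9 = 643/400
d10 = 3/5
d11 = 30
endpoint = (551/20, 1867/20)

Apply edit: d3 := 5
  d4 = d1/4 = 17/20
  d5 = d2 - d4/5 - d1 = 643/100
  d6 = d2*2 + d1 = 117/5
  d7 = d6*4 + d1/2 + d4 = 1923/20
  d8 = d5*5 = 643/20
  d9 = d5/4 = 643/400
  d10 = d3 - d6/3 + d1 = 3/5
  d11 = d2*3 = 30
Walk from origin (0, 0):
  seg 1: up by d7 = 1923/20 → (0, 1923/20)
  seg 2: right by d3 = 5 → (5, 1923/20)
  seg 3: right by d6 = 117/5 → (142/5, 1923/20)
  seg 4: up by d10 = 3/5 → (142/5, 387/4)
  seg 5: down by d1 = 17/5 → (142/5, 1867/20)
  seg 6: left by d4 = 17/20 → (551/20, 1867/20)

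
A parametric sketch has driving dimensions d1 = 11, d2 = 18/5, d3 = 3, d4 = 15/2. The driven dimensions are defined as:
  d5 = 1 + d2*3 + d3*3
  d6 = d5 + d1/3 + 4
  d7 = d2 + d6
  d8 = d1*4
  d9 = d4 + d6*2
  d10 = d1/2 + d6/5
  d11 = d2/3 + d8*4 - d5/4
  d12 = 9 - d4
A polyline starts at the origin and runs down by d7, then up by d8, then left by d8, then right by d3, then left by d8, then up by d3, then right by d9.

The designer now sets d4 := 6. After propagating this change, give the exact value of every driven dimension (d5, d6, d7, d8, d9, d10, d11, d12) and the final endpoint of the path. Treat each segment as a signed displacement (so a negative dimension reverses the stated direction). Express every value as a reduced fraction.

d5 = 104/5
d6 = 427/15
d7 = 481/15
d8 = 44
d9 = 944/15
d10 = 1679/150
d11 = 172
d12 = 3
endpoint = (-331/15, 224/15)

Apply edit: d4 := 6
  d5 = 1 + d2*3 + d3*3 = 104/5
  d6 = d5 + d1/3 + 4 = 427/15
  d7 = d2 + d6 = 481/15
  d8 = d1*4 = 44
  d9 = d4 + d6*2 = 944/15
  d10 = d1/2 + d6/5 = 1679/150
  d11 = d2/3 + d8*4 - d5/4 = 172
  d12 = 9 - d4 = 3
Walk from origin (0, 0):
  seg 1: down by d7 = 481/15 → (0, -481/15)
  seg 2: up by d8 = 44 → (0, 179/15)
  seg 3: left by d8 = 44 → (-44, 179/15)
  seg 4: right by d3 = 3 → (-41, 179/15)
  seg 5: left by d8 = 44 → (-85, 179/15)
  seg 6: up by d3 = 3 → (-85, 224/15)
  seg 7: right by d9 = 944/15 → (-331/15, 224/15)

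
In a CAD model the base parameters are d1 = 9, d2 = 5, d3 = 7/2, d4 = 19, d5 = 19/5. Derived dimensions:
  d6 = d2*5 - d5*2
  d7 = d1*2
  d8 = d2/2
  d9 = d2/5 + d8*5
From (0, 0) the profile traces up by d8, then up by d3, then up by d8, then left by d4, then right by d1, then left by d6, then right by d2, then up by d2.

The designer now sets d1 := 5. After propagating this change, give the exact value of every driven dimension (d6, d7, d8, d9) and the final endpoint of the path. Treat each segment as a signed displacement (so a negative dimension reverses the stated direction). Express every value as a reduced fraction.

d6 = 87/5
d7 = 10
d8 = 5/2
d9 = 27/2
endpoint = (-132/5, 27/2)

Apply edit: d1 := 5
  d6 = d2*5 - d5*2 = 87/5
  d7 = d1*2 = 10
  d8 = d2/2 = 5/2
  d9 = d2/5 + d8*5 = 27/2
Walk from origin (0, 0):
  seg 1: up by d8 = 5/2 → (0, 5/2)
  seg 2: up by d3 = 7/2 → (0, 6)
  seg 3: up by d8 = 5/2 → (0, 17/2)
  seg 4: left by d4 = 19 → (-19, 17/2)
  seg 5: right by d1 = 5 → (-14, 17/2)
  seg 6: left by d6 = 87/5 → (-157/5, 17/2)
  seg 7: right by d2 = 5 → (-132/5, 17/2)
  seg 8: up by d2 = 5 → (-132/5, 27/2)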